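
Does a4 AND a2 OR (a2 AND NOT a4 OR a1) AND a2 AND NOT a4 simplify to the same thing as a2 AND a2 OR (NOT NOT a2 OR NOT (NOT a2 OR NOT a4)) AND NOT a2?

E1: a4 AND a2 OR (a2 AND NOT a4 OR a1) AND a2 AND NOT a4
    = a4 AND a2 OR a2 AND NOT a4   (absorption)
    = a2   (distribution)
E2: a2 AND a2 OR (NOT NOT a2 OR NOT (NOT a2 OR NOT a4)) AND NOT a2
    = a2 AND a2 OR (NOT NOT a2 OR a2 AND a4) AND NOT a2   (De Morgan)
    = a2 AND a2 OR (a2 OR a2 AND a4) AND NOT a2   (double negation)
    = a2 AND a2 OR a2 AND NOT a2   (absorption)
    = a2   (distribution)
Both reduce to a2, so they are equivalent.

Yes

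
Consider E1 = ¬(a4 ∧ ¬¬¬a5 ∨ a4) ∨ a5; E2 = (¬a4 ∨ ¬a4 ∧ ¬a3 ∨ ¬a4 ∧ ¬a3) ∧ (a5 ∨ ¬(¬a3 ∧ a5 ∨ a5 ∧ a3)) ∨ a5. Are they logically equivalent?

Yes

E1: ¬(a4 ∧ ¬¬¬a5 ∨ a4) ∨ a5
    = ¬(a4 ∧ ¬a5 ∨ a4) ∨ a5   (double negation)
    = ¬a4 ∨ a5   (absorption)
E2: (¬a4 ∨ ¬a4 ∧ ¬a3 ∨ ¬a4 ∧ ¬a3) ∧ (a5 ∨ ¬(¬a3 ∧ a5 ∨ a5 ∧ a3)) ∨ a5
    = (¬a4 ∨ ¬a4 ∧ ¬a3) ∧ (a5 ∨ ¬(¬a3 ∧ a5 ∨ a5 ∧ a3)) ∨ a5   (idempotence)
    = (¬a4 ∨ ¬a4 ∧ ¬a3) ∧ (a5 ∨ ¬a5) ∨ a5   (distribution)
    = ¬a4 ∨ ¬a4 ∧ ¬a3 ∨ a5   (complement / identity)
    = ¬a4 ∨ a5   (absorption)
Both reduce to ¬a4 ∨ a5, so they are equivalent.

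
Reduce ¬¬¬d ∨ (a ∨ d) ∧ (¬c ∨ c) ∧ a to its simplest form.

¬d ∨ a

¬¬¬d ∨ (a ∨ d) ∧ (¬c ∨ c) ∧ a
= ¬¬¬d ∨ (a ∨ d) ∧ a   (complement / identity)
= ¬¬¬d ∨ a   (absorption)
= ¬d ∨ a   (double negation)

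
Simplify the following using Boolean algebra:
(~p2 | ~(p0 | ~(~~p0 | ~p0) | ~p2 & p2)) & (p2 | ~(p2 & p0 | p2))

(~p2 | ~(p0 | ~(~~p0 | ~p0) | ~p2 & p2)) & (p2 | ~(p2 & p0 | p2))
= (~p2 | ~(p0 | ~(~~p0 | ~p0) | ~p2 & p2)) & (p2 | ~p2)   (absorption)
= (~p2 | ~(p0 | ~p0 & p0 | ~p2 & p2)) & (p2 | ~p2)   (De Morgan)
= (~p2 | ~(p0 | ~p2 & p2)) & (p2 | ~p2)   (complement / identity)
= ~p2 | ~(p0 | ~p2 & p2)   (complement / identity)
= ~p2 | ~p0   (complement / identity)

~p2 | ~p0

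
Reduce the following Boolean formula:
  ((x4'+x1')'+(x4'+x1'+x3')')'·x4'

((x4'+x1')'+(x4'+x1'+x3')')'·x4'
= (x4'+x1')·(x4'+x1'+x3')·x4'
= (x4'+x1')·x4'
= x4'

x4'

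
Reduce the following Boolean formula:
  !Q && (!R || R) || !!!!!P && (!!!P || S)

!Q && (!R || R) || !!!!!P && (!!!P || S)
= !Q && (!R || R) || !!!P && (!!!P || S)   [double negation]
= !Q || !!!P && (!!!P || S)   [complement / identity]
= !Q || !!!P   [absorption]
= !Q || !P   [double negation]

!Q || !P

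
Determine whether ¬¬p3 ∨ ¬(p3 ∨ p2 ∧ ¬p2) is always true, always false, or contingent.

¬¬p3 ∨ ¬(p3 ∨ p2 ∧ ¬p2)
= ¬¬p3 ∨ ¬p3
= p3 ∨ ¬p3
= True

always true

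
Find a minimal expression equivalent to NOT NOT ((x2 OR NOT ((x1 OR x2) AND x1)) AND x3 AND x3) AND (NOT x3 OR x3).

(x2 OR NOT x1) AND x3

NOT NOT ((x2 OR NOT ((x1 OR x2) AND x1)) AND x3 AND x3) AND (NOT x3 OR x3)
= NOT NOT ((x2 OR NOT x1) AND x3 AND x3) AND (NOT x3 OR x3)   — absorption
= NOT NOT ((x2 OR NOT x1) AND x3) AND (NOT x3 OR x3)   — idempotence
= (x2 OR NOT x1) AND x3 AND (NOT x3 OR x3)   — double negation
= (x2 OR NOT x1) AND x3   — complement / identity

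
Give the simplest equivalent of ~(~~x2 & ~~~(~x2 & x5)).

~x2

~(~~x2 & ~~~(~x2 & x5))
= ~(~~x2 & ~(~x2 & x5))
= ~x2 | ~x2 & x5
= ~x2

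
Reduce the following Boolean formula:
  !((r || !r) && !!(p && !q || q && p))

!((r || !r) && !!(p && !q || q && p))
= !!!(p && !q || q && p)   (complement / identity)
= !!!p   (distribution)
= !p   (double negation)

!p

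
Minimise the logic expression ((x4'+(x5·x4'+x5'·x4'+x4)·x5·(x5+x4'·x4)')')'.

((x4'+(x5·x4'+x5'·x4'+x4)·x5·(x5+x4'·x4)')')'
= ((x4'+(x4'+x4)·x5·(x5+x4'·x4)')')'
= ((x4'+(x4'+x4)·x5·x5')')'
= ((x4'+x5·x5')')'
= x4'+x5·x5'
= x4'

x4'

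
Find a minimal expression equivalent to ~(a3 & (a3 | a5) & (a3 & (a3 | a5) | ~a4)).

~(a3 & (a3 | a5) & (a3 & (a3 | a5) | ~a4))
= ~(a3 & (a3 | a5))   (absorption)
= ~a3   (absorption)

~a3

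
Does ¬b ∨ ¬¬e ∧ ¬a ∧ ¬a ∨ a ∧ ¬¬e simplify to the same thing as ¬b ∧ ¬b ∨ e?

E1: ¬b ∨ ¬¬e ∧ ¬a ∧ ¬a ∨ a ∧ ¬¬e
    = ¬b ∨ ¬¬e ∧ ¬a ∨ a ∧ ¬¬e   (idempotence)
    = ¬b ∨ ¬¬e   (distribution)
    = ¬b ∨ e   (double negation)
E2: ¬b ∧ ¬b ∨ e
    = ¬b ∨ e   (idempotence)
Both reduce to ¬b ∨ e, so they are equivalent.

Yes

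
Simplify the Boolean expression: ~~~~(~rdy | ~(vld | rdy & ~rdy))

~rdy | ~vld

~~~~(~rdy | ~(vld | rdy & ~rdy))
= ~~(~rdy | ~(vld | rdy & ~rdy))   [double negation]
= ~~(~rdy | ~vld)   [complement / identity]
= ~rdy | ~vld   [double negation]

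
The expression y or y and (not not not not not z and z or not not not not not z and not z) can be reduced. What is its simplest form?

y

y or y and (not not not not not z and z or not not not not not z and not z)
= y or y and not not not not not z   — distribution
= y or y and not not not z   — double negation
= y or y and not z   — double negation
= y   — absorption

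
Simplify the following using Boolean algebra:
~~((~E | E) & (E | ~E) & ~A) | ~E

~A | ~E

~~((~E | E) & (E | ~E) & ~A) | ~E
= ~~((E | ~E) & ~A) | ~E   [complement / identity]
= ~~~A | ~E   [complement / identity]
= ~A | ~E   [double negation]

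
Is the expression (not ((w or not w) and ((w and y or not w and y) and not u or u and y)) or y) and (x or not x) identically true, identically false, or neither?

(not ((w or not w) and ((w and y or not w and y) and not u or u and y)) or y) and (x or not x)
= (not ((w or not w) and (y and not u or u and y)) or y) and (x or not x)
= (not ((w or not w) and y) or y) and (x or not x)
= (not y or y) and (x or not x)
= x or not x
= True

identically true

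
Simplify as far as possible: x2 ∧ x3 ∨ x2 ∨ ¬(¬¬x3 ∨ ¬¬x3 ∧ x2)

x2 ∧ x3 ∨ x2 ∨ ¬(¬¬x3 ∨ ¬¬x3 ∧ x2)
= x2 ∨ ¬(¬¬x3 ∨ ¬¬x3 ∧ x2)   (absorption)
= x2 ∨ ¬¬¬x3   (absorption)
= x2 ∨ ¬x3   (double negation)

x2 ∨ ¬x3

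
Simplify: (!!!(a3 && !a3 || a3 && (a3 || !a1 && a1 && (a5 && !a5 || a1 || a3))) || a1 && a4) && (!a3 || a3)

!a3 || a1 && a4

(!!!(a3 && !a3 || a3 && (a3 || !a1 && a1 && (a5 && !a5 || a1 || a3))) || a1 && a4) && (!a3 || a3)
= (!!!(a3 && !a3 || a3 && (a3 || !a1 && a1 && (a1 || a3))) || a1 && a4) && (!a3 || a3)   — complement / identity
= (!!!(a3 && !a3 || a3 && (a3 || !a1 && a1)) || a1 && a4) && (!a3 || a3)   — absorption
= (!!!(a3 && !a3 || a3 && a3) || a1 && a4) && (!a3 || a3)   — complement / identity
= !!!(a3 && !a3 || a3 && a3) || a1 && a4   — complement / identity
= !(a3 && !a3 || a3 && a3) || a1 && a4   — double negation
= !a3 || a1 && a4   — distribution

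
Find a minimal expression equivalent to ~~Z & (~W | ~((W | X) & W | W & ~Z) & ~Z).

Z & ~W

~~Z & (~W | ~((W | X) & W | W & ~Z) & ~Z)
= ~~Z & (~W | ~(W | W & ~Z) & ~Z)   (absorption)
= ~~Z & (~W | ~W & ~Z)   (absorption)
= ~~Z & ~W   (absorption)
= Z & ~W   (double negation)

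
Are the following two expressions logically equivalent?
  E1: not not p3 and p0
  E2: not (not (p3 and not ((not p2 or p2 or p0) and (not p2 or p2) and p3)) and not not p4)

E1: not not p3 and p0
    = p3 and p0   (double negation)
E2: not (not (p3 and not ((not p2 or p2 or p0) and (not p2 or p2) and p3)) and not not p4)
    = not (not (p3 and not ((not p2 or p2) and p3)) and not not p4)   (absorption)
    = p3 and not ((not p2 or p2) and p3) or not p4   (De Morgan)
    = p3 and not p3 or not p4   (complement / identity)
    = not p4   (complement / identity)
These differ: at p0=0, p2=0, p3=0, p4=0, E1 = 0 but E2 = 1.

No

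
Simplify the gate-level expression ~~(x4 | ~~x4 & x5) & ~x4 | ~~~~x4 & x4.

x4

~~(x4 | ~~x4 & x5) & ~x4 | ~~~~x4 & x4
= ~~(x4 | ~~x4 & x5) & ~x4 | ~~x4 & x4   (double negation)
= ~~(x4 | x4 & x5) & ~x4 | ~~x4 & x4   (double negation)
= ~~x4 & ~x4 | ~~x4 & x4   (absorption)
= ~~x4   (distribution)
= x4   (double negation)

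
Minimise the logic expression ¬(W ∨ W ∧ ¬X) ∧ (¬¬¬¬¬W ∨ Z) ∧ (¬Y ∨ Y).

¬W

¬(W ∨ W ∧ ¬X) ∧ (¬¬¬¬¬W ∨ Z) ∧ (¬Y ∨ Y)
= ¬(W ∨ W ∧ ¬X) ∧ (¬¬¬W ∨ Z) ∧ (¬Y ∨ Y)   [double negation]
= ¬W ∧ (¬¬¬W ∨ Z) ∧ (¬Y ∨ Y)   [absorption]
= ¬W ∧ (¬¬¬W ∨ Z)   [complement / identity]
= ¬W ∧ (¬W ∨ Z)   [double negation]
= ¬W   [absorption]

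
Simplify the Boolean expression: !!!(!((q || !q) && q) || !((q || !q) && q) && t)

q

!!!(!((q || !q) && q) || !((q || !q) && q) && t)
= !!!!((q || !q) && q)   (absorption)
= !!((q || !q) && q)   (double negation)
= !!q   (complement / identity)
= q   (double negation)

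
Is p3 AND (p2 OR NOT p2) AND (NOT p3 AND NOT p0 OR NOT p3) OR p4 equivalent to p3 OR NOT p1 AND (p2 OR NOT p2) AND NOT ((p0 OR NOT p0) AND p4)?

No

E1: p3 AND (p2 OR NOT p2) AND (NOT p3 AND NOT p0 OR NOT p3) OR p4
    = p3 AND (NOT p3 AND NOT p0 OR NOT p3) OR p4   (complement / identity)
    = p3 AND NOT p3 OR p4   (absorption)
    = p4   (complement / identity)
E2: p3 OR NOT p1 AND (p2 OR NOT p2) AND NOT ((p0 OR NOT p0) AND p4)
    = p3 OR NOT p1 AND NOT ((p0 OR NOT p0) AND p4)   (complement / identity)
    = p3 OR NOT p1 AND NOT p4   (complement / identity)
These differ: at p0=1, p1=1, p2=0, p3=1, p4=0, E1 = 0 but E2 = 1.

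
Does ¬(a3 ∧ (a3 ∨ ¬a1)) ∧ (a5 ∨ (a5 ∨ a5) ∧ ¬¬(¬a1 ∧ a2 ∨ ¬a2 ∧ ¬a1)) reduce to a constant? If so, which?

¬(a3 ∧ (a3 ∨ ¬a1)) ∧ (a5 ∨ (a5 ∨ a5) ∧ ¬¬(¬a1 ∧ a2 ∨ ¬a2 ∧ ¬a1))
= ¬(a3 ∧ (a3 ∨ ¬a1)) ∧ (a5 ∨ (a5 ∨ a5) ∧ ¬¬¬a1)   (distribution)
= ¬(a3 ∧ (a3 ∨ ¬a1)) ∧ (a5 ∨ (a5 ∨ a5) ∧ ¬a1)   (double negation)
= ¬a3 ∧ (a5 ∨ (a5 ∨ a5) ∧ ¬a1)   (absorption)
= ¬a3 ∧ (a5 ∨ a5 ∧ ¬a1)   (idempotence)
= ¬a3 ∧ a5   (absorption)
This depends on a3, a5, so it is not a constant.

no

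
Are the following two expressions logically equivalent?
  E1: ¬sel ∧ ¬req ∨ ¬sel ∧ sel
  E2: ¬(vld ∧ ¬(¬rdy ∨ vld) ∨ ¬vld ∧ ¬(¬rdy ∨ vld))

E1: ¬sel ∧ ¬req ∨ ¬sel ∧ sel
    = ¬sel ∧ ¬req   — complement / identity
E2: ¬(vld ∧ ¬(¬rdy ∨ vld) ∨ ¬vld ∧ ¬(¬rdy ∨ vld))
    = ¬¬(¬rdy ∨ vld)   — distribution
    = ¬rdy ∨ vld   — double negation
These differ: at rdy=0, req=1, sel=1, vld=1, E1 = 0 but E2 = 1.

No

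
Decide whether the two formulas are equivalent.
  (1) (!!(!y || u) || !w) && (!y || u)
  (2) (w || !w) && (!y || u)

E1: (!!(!y || u) || !w) && (!y || u)
    = (!y || u || !w) && (!y || u)   — double negation
    = !y || u   — absorption
E2: (w || !w) && (!y || u)
    = !y || u   — complement / identity
Both reduce to !y || u, so they are equivalent.

Yes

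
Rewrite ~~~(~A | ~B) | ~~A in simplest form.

~~~(~A | ~B) | ~~A
= ~~~(~A | ~B) | A   — double negation
= ~(~A | ~B) | A   — double negation
= A & B | A   — De Morgan
= A   — absorption

A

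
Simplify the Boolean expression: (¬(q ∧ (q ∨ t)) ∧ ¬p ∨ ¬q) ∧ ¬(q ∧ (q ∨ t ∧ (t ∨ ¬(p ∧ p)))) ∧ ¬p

¬q ∧ ¬p

(¬(q ∧ (q ∨ t)) ∧ ¬p ∨ ¬q) ∧ ¬(q ∧ (q ∨ t ∧ (t ∨ ¬(p ∧ p)))) ∧ ¬p
= (¬(q ∧ (q ∨ t)) ∧ ¬p ∨ ¬q) ∧ ¬(q ∧ (q ∨ t ∧ (t ∨ ¬p))) ∧ ¬p   — idempotence
= (¬(q ∧ (q ∨ t)) ∧ ¬p ∨ ¬q) ∧ ¬(q ∧ (q ∨ t)) ∧ ¬p   — absorption
= ¬(q ∧ (q ∨ t)) ∧ ¬p   — absorption
= ¬q ∧ ¬p   — absorption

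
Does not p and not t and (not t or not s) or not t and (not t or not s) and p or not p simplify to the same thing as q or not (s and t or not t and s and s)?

E1: not p and not t and (not t or not s) or not t and (not t or not s) and p or not p
    = not t and (not t or not s) or not p   — distribution
    = not t or not p   — absorption
E2: q or not (s and t or not t and s and s)
    = q or not (s and t or not t and s)   — idempotence
    = q or not s   — distribution
These differ: at p=1, q=1, s=1, t=1, E1 = 0 but E2 = 1.

No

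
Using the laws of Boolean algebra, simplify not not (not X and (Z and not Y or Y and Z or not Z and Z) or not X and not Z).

not X

not not (not X and (Z and not Y or Y and Z or not Z and Z) or not X and not Z)
= not not (not X and (Z and not Y or Y and Z) or not X and not Z)   (complement / identity)
= not not (not X and Z or not X and not Z)   (distribution)
= not not not X   (distribution)
= not X   (double negation)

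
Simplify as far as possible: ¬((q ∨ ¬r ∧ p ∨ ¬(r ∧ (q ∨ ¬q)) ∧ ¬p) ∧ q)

¬q

¬((q ∨ ¬r ∧ p ∨ ¬(r ∧ (q ∨ ¬q)) ∧ ¬p) ∧ q)
= ¬((q ∨ ¬r ∧ p ∨ ¬r ∧ ¬p) ∧ q)
= ¬((q ∨ ¬r) ∧ q)
= ¬q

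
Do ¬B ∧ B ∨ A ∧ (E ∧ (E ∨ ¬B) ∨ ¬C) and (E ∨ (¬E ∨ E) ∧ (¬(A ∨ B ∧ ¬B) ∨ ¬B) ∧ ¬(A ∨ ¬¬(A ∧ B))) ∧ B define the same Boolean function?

No

E1: ¬B ∧ B ∨ A ∧ (E ∧ (E ∨ ¬B) ∨ ¬C)
    = A ∧ (E ∧ (E ∨ ¬B) ∨ ¬C)   — complement / identity
    = A ∧ (E ∨ ¬C)   — absorption
E2: (E ∨ (¬E ∨ E) ∧ (¬(A ∨ B ∧ ¬B) ∨ ¬B) ∧ ¬(A ∨ ¬¬(A ∧ B))) ∧ B
    = (E ∨ (¬(A ∨ B ∧ ¬B) ∨ ¬B) ∧ ¬(A ∨ ¬¬(A ∧ B))) ∧ B   — complement / identity
    = (E ∨ (¬(A ∨ B ∧ ¬B) ∨ ¬B) ∧ ¬(A ∨ A ∧ B)) ∧ B   — double negation
    = (E ∨ (¬A ∨ ¬B) ∧ ¬(A ∨ A ∧ B)) ∧ B   — complement / identity
    = (E ∨ (¬A ∨ ¬B) ∧ ¬A) ∧ B   — absorption
    = (E ∨ ¬A) ∧ B   — absorption
These differ: at A=1, B=0, C=0, E=1, E1 = 1 but E2 = 0.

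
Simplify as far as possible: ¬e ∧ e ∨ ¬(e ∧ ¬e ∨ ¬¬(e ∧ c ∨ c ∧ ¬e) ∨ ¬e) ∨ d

¬c ∧ e ∨ d

¬e ∧ e ∨ ¬(e ∧ ¬e ∨ ¬¬(e ∧ c ∨ c ∧ ¬e) ∨ ¬e) ∨ d
= ¬e ∧ e ∨ ¬(¬¬(e ∧ c ∨ c ∧ ¬e) ∨ ¬e) ∨ d   — complement / identity
= ¬e ∧ e ∨ ¬(¬¬c ∨ ¬e) ∨ d   — distribution
= ¬(¬¬c ∨ ¬e) ∨ d   — complement / identity
= ¬c ∧ e ∨ d   — De Morgan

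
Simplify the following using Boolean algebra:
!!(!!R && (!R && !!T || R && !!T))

R && T

!!(!!R && (!R && !!T || R && !!T))
= !!(!!R && !!T)
= !!R && !!T
= R && !!T
= R && T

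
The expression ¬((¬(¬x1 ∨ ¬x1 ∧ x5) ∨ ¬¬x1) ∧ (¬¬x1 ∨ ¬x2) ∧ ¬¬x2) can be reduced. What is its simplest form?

¬((¬(¬x1 ∨ ¬x1 ∧ x5) ∨ ¬¬x1) ∧ (¬¬x1 ∨ ¬x2) ∧ ¬¬x2)
= ¬((¬(¬x1 ∨ ¬x1 ∧ x5) ∧ ¬x2 ∨ ¬¬x1) ∧ ¬¬x2)   [distribution]
= ¬((¬¬x1 ∧ ¬x2 ∨ ¬¬x1) ∧ ¬¬x2)   [absorption]
= ¬(¬¬x1 ∧ ¬¬x2)   [absorption]
= ¬x1 ∨ ¬x2   [De Morgan]

¬x1 ∨ ¬x2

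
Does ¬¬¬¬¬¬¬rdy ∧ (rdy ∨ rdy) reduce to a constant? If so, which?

yes, False

¬¬¬¬¬¬¬rdy ∧ (rdy ∨ rdy)
= ¬¬¬¬¬rdy ∧ (rdy ∨ rdy)   — double negation
= ¬¬¬¬¬rdy ∧ rdy   — idempotence
= ¬¬¬rdy ∧ rdy   — double negation
= ¬rdy ∧ rdy   — double negation
= False   — complement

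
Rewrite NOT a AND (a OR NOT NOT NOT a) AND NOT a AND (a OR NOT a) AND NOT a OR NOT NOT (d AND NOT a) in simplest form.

NOT a

NOT a AND (a OR NOT NOT NOT a) AND NOT a AND (a OR NOT a) AND NOT a OR NOT NOT (d AND NOT a)
= NOT a AND (a OR NOT a) AND NOT a AND (a OR NOT a) AND NOT a OR NOT NOT (d AND NOT a)
= NOT a AND (a OR NOT a) AND NOT a AND (a OR NOT a) AND NOT a OR d AND NOT a
= NOT a AND (a OR NOT a) AND NOT a OR d AND NOT a
= NOT a AND NOT a OR d AND NOT a
= NOT a AND (NOT a OR d)
= NOT a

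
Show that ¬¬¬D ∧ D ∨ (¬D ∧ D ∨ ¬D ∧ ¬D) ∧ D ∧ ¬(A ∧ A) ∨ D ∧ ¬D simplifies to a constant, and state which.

False

¬¬¬D ∧ D ∨ (¬D ∧ D ∨ ¬D ∧ ¬D) ∧ D ∧ ¬(A ∧ A) ∨ D ∧ ¬D
= ¬¬¬D ∧ D ∨ ¬D ∧ D ∧ ¬(A ∧ A) ∨ D ∧ ¬D   [distribution]
= ¬D ∧ D ∨ ¬D ∧ D ∧ ¬(A ∧ A) ∨ D ∧ ¬D   [double negation]
= ¬D ∧ D ∨ ¬D ∧ D ∧ ¬(A ∧ A)   [complement / identity]
= ¬D ∧ D ∨ ¬D ∧ D ∧ ¬A   [idempotence]
= ¬D ∧ D   [absorption]
= False   [complement]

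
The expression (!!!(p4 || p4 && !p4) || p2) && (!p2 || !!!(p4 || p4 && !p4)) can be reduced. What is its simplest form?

!p4

(!!!(p4 || p4 && !p4) || p2) && (!p2 || !!!(p4 || p4 && !p4))
= p2 && !p2 || !!!(p4 || p4 && !p4)   (distribution)
= !!!(p4 || p4 && !p4)   (complement / identity)
= !!!p4   (complement / identity)
= !p4   (double negation)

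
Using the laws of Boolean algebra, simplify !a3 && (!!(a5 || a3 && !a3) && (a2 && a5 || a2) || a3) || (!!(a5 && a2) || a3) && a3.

a5 && a2 || a3

!a3 && (!!(a5 || a3 && !a3) && (a2 && a5 || a2) || a3) || (!!(a5 && a2) || a3) && a3
= !a3 && (!!(a5 || a3 && !a3) && a2 || a3) || (!!(a5 && a2) || a3) && a3   (absorption)
= !a3 && (!!(a5 || a3 && !a3) && a2 || a3) || (a5 && a2 || a3) && a3   (double negation)
= !a3 && ((a5 || a3 && !a3) && a2 || a3) || (a5 && a2 || a3) && a3   (double negation)
= !a3 && (a5 && a2 || a3) || (a5 && a2 || a3) && a3   (complement / identity)
= a5 && a2 || a3   (distribution)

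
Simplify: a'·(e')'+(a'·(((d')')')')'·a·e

a'·(e')'+(a'·(((d')')')')'·a·e
= a'·e+(a'·(((d')')')')'·a·e   — double negation
= a'·e+(a'·(d')')'·a·e   — double negation
= a'·e+(a+d')·a·e   — De Morgan
= a'·e+a·e   — absorption
= e   — distribution

e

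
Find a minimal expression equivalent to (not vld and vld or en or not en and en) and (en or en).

(not vld and vld or en or not en and en) and (en or en)
= (not vld and vld or en or not en and en) and en   [idempotence]
= (not vld and vld or en) and en   [complement / identity]
= en and en   [complement / identity]
= en   [idempotence]

en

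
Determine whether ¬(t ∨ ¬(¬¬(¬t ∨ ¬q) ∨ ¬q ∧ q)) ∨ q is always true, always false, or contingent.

¬(t ∨ ¬(¬¬(¬t ∨ ¬q) ∨ ¬q ∧ q)) ∨ q
= ¬(t ∨ ¬¬¬(¬t ∨ ¬q)) ∨ q   [complement / identity]
= ¬(t ∨ ¬¬(t ∧ q)) ∨ q   [De Morgan]
= ¬(t ∨ t ∧ q) ∨ q   [double negation]
= ¬t ∨ q   [absorption]
This depends on q, t, so it is not a constant.

contingent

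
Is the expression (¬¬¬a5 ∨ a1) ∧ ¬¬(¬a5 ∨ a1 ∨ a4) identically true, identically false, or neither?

neither

(¬¬¬a5 ∨ a1) ∧ ¬¬(¬a5 ∨ a1 ∨ a4)
= (¬a5 ∨ a1) ∧ ¬¬(¬a5 ∨ a1 ∨ a4)   [double negation]
= (¬a5 ∨ a1) ∧ (¬a5 ∨ a1 ∨ a4)   [double negation]
= ¬a5 ∨ a1   [absorption]
This depends on a1, a5, so it is not a constant.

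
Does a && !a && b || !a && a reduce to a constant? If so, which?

a && !a && b || !a && a
= (!a && b || !a) && a   [distribution]
= !a && a   [absorption]
= false   [complement]

yes, False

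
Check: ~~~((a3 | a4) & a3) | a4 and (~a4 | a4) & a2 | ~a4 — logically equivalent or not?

E1: ~~~((a3 | a4) & a3) | a4
    = ~~~a3 | a4   [absorption]
    = ~a3 | a4   [double negation]
E2: (~a4 | a4) & a2 | ~a4
    = a2 | ~a4   [complement / identity]
These differ: at a2=0, a3=1, a4=0, E1 = 0 but E2 = 1.

No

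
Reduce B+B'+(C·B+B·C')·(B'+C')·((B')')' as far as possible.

1

B+B'+(C·B+B·C')·(B'+C')·((B')')'
= B+B'+(C·B+B·C')·(B'+C')·B'
= B+B'+(C·B+B·C')·B'
= B+B'+B·B'
= B+B'
= 1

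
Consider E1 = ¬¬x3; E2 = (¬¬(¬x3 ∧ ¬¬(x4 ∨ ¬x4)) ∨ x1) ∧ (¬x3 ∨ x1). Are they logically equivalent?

No

E1: ¬¬x3
    = x3   (double negation)
E2: (¬¬(¬x3 ∧ ¬¬(x4 ∨ ¬x4)) ∨ x1) ∧ (¬x3 ∨ x1)
    = (¬¬(¬x3 ∧ (x4 ∨ ¬x4)) ∨ x1) ∧ (¬x3 ∨ x1)   (double negation)
    = (¬¬¬x3 ∨ x1) ∧ (¬x3 ∨ x1)   (complement / identity)
    = (¬x3 ∨ x1) ∧ (¬x3 ∨ x1)   (double negation)
    = ¬x3 ∨ x1   (idempotence)
These differ: at x1=0, x3=0, x4=0, E1 = 0 but E2 = 1.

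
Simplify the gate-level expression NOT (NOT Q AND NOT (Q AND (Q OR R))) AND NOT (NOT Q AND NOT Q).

Q

NOT (NOT Q AND NOT (Q AND (Q OR R))) AND NOT (NOT Q AND NOT Q)
= NOT (NOT Q AND NOT Q) AND NOT (NOT Q AND NOT Q)
= NOT (NOT Q AND NOT Q)
= Q OR Q
= Q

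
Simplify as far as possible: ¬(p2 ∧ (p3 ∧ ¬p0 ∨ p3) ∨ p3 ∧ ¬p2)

¬p3

¬(p2 ∧ (p3 ∧ ¬p0 ∨ p3) ∨ p3 ∧ ¬p2)
= ¬(p2 ∧ p3 ∨ p3 ∧ ¬p2)   — absorption
= ¬p3   — distribution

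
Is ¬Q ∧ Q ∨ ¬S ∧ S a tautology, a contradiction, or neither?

contradiction

¬Q ∧ Q ∨ ¬S ∧ S
= ¬S ∧ S   [complement / identity]
= False   [complement]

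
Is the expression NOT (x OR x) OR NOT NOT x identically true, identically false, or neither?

identically true

NOT (x OR x) OR NOT NOT x
= NOT x OR NOT NOT x   (idempotence)
= NOT x OR x   (double negation)
= TRUE   (complement)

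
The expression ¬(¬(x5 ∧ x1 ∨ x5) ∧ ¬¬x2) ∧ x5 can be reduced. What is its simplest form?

¬(¬(x5 ∧ x1 ∨ x5) ∧ ¬¬x2) ∧ x5
= (x5 ∧ x1 ∨ x5 ∨ ¬x2) ∧ x5
= (x5 ∨ ¬x2) ∧ x5
= x5

x5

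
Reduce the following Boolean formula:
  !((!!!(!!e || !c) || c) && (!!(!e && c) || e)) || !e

!c || !e

!((!!!(!!e || !c) || c) && (!!(!e && c) || e)) || !e
= !((!!(!e && c) || c) && (!!(!e && c) || e)) || !e
= !(!!(!e && c) || c && e) || !e
= !(!e && c || c && e) || !e
= !c || !e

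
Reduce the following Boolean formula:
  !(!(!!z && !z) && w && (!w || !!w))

!(!(!!z && !z) && w && (!w || !!w))
= !(!(!!z && !z) && w && (!w || w))   [double negation]
= !((!z || z) && w && (!w || w))   [De Morgan]
= !(w && (!w || w))   [complement / identity]
= !w   [complement / identity]

!w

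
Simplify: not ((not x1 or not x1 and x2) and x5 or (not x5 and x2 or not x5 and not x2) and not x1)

not ((not x1 or not x1 and x2) and x5 or (not x5 and x2 or not x5 and not x2) and not x1)
= not (not x1 and x5 or (not x5 and x2 or not x5 and not x2) and not x1)   (absorption)
= not (not x1 and x5 or not x5 and not x1)   (distribution)
= not not x1   (distribution)
= x1   (double negation)

x1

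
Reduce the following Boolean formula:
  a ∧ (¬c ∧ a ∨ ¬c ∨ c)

a ∧ (¬c ∧ a ∨ ¬c ∨ c)
= a ∧ (¬c ∨ c)   — absorption
= a   — complement / identity

a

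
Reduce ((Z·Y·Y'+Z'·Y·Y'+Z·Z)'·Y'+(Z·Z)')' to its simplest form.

Z

((Z·Y·Y'+Z'·Y·Y'+Z·Z)'·Y'+(Z·Z)')'
= ((Y·Y'+Z·Z)'·Y'+(Z·Z)')'
= ((Z·Z)'·Y'+(Z·Z)')'
= ((Z·Z)')'
= Z·Z
= Z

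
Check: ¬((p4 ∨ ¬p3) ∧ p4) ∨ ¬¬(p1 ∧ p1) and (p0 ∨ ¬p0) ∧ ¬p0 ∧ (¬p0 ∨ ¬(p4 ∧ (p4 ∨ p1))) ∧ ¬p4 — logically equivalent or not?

E1: ¬((p4 ∨ ¬p3) ∧ p4) ∨ ¬¬(p1 ∧ p1)
    = ¬p4 ∨ ¬¬(p1 ∧ p1)   [absorption]
    = ¬p4 ∨ ¬¬p1   [idempotence]
    = ¬p4 ∨ p1   [double negation]
E2: (p0 ∨ ¬p0) ∧ ¬p0 ∧ (¬p0 ∨ ¬(p4 ∧ (p4 ∨ p1))) ∧ ¬p4
    = (p0 ∨ ¬p0) ∧ ¬p0 ∧ (¬p0 ∨ ¬p4) ∧ ¬p4   [absorption]
    = ¬p0 ∧ (¬p0 ∨ ¬p4) ∧ ¬p4   [complement / identity]
    = ¬p0 ∧ ¬p4   [absorption]
These differ: at p0=1, p1=1, p3=0, p4=1, E1 = 1 but E2 = 0.

No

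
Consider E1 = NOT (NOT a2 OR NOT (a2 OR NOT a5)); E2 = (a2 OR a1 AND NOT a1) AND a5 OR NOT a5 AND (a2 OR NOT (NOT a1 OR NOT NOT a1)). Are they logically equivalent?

Yes

E1: NOT (NOT a2 OR NOT (a2 OR NOT a5))
    = a2 AND (a2 OR NOT a5)   [De Morgan]
    = a2   [absorption]
E2: (a2 OR a1 AND NOT a1) AND a5 OR NOT a5 AND (a2 OR NOT (NOT a1 OR NOT NOT a1))
    = (a2 OR a1 AND NOT a1) AND a5 OR NOT a5 AND (a2 OR a1 AND NOT a1)   [De Morgan]
    = a2 OR a1 AND NOT a1   [distribution]
    = a2   [complement / identity]
Both reduce to a2, so they are equivalent.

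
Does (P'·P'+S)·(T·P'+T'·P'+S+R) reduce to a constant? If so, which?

no

(P'·P'+S)·(T·P'+T'·P'+S+R)
= (P'·P'+S)·(P'+S+R)   (distribution)
= (P'+S)·(P'+S+R)   (idempotence)
= P'+S   (absorption)
This depends on P, S, so it is not a constant.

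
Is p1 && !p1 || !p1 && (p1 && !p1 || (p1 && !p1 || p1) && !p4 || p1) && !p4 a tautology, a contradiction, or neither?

contradiction

p1 && !p1 || !p1 && (p1 && !p1 || (p1 && !p1 || p1) && !p4 || p1) && !p4
= p1 && !p1 || !p1 && ((p1 && !p1 || p1) && !p4 || p1) && !p4
= !p1 && (p1 || ((p1 && !p1 || p1) && !p4 || p1) && !p4)
= !p1 && (p1 || (p1 && !p4 || p1) && !p4)
= !p1 && (p1 || p1 && !p4)
= !p1 && p1
= false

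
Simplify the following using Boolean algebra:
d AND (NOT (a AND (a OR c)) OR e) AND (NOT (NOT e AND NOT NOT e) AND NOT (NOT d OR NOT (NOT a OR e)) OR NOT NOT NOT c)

d AND (NOT (a AND (a OR c)) OR e) AND (NOT (NOT e AND NOT NOT e) AND NOT (NOT d OR NOT (NOT a OR e)) OR NOT NOT NOT c)
= d AND (NOT a OR e) AND (NOT (NOT e AND NOT NOT e) AND NOT (NOT d OR NOT (NOT a OR e)) OR NOT NOT NOT c)   — absorption
= d AND (NOT a OR e) AND (NOT (NOT e AND NOT NOT e) AND NOT (NOT d OR NOT (NOT a OR e)) OR NOT c)   — double negation
= d AND (NOT a OR e) AND ((e OR NOT e) AND NOT (NOT d OR NOT (NOT a OR e)) OR NOT c)   — De Morgan
= d AND (NOT a OR e) AND (NOT (NOT d OR NOT (NOT a OR e)) OR NOT c)   — complement / identity
= d AND (NOT a OR e) AND (d AND (NOT a OR e) OR NOT c)   — De Morgan
= d AND (NOT a OR e)   — absorption

d AND (NOT a OR e)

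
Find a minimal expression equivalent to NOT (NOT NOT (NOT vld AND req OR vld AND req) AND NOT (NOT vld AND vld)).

NOT (NOT NOT (NOT vld AND req OR vld AND req) AND NOT (NOT vld AND vld))
= NOT (NOT NOT req AND NOT (NOT vld AND vld))
= NOT req OR NOT vld AND vld
= NOT req

NOT req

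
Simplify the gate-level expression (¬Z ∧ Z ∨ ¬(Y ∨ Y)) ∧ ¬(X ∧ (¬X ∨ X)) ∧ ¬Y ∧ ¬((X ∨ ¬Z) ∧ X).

¬Y ∧ ¬X

(¬Z ∧ Z ∨ ¬(Y ∨ Y)) ∧ ¬(X ∧ (¬X ∨ X)) ∧ ¬Y ∧ ¬((X ∨ ¬Z) ∧ X)
= (¬Z ∧ Z ∨ ¬(Y ∨ Y)) ∧ ¬(X ∧ (¬X ∨ X)) ∧ ¬Y ∧ ¬X   — absorption
= (¬Z ∧ Z ∨ ¬(Y ∨ Y)) ∧ ¬X ∧ ¬Y ∧ ¬X   — complement / identity
= (¬Z ∧ Z ∨ ¬Y) ∧ ¬X ∧ ¬Y ∧ ¬X   — idempotence
= ¬Y ∧ ¬X ∧ ¬Y ∧ ¬X   — complement / identity
= ¬Y ∧ ¬X   — idempotence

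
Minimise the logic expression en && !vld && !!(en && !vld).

en && !vld && !!(en && !vld)
= en && !vld && en && !vld
= en && !vld

en && !vld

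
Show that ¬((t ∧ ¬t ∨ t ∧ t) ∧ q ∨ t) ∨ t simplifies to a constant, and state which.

True

¬((t ∧ ¬t ∨ t ∧ t) ∧ q ∨ t) ∨ t
= ¬(t ∧ q ∨ t) ∨ t   [distribution]
= ¬t ∨ t   [absorption]
= True   [complement]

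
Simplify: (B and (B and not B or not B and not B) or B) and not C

(B and (B and not B or not B and not B) or B) and not C
= (B and not B or B) and not C
= B and not C

B and not C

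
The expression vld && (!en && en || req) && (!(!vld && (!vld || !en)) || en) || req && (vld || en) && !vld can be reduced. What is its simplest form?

req && (vld || en)

vld && (!en && en || req) && (!(!vld && (!vld || !en)) || en) || req && (vld || en) && !vld
= vld && req && (!(!vld && (!vld || !en)) || en) || req && (vld || en) && !vld
= vld && req && (!!vld || en) || req && (vld || en) && !vld
= vld && req && (vld || en) || req && (vld || en) && !vld
= req && (vld || en)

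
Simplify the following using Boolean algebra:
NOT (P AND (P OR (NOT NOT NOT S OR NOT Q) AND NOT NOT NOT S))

NOT P

NOT (P AND (P OR (NOT NOT NOT S OR NOT Q) AND NOT NOT NOT S))
= NOT (P AND (P OR NOT NOT NOT S))   [absorption]
= NOT (P AND (P OR NOT S))   [double negation]
= NOT P   [absorption]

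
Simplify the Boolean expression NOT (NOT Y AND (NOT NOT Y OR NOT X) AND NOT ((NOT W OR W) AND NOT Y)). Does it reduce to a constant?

TRUE

NOT (NOT Y AND (NOT NOT Y OR NOT X) AND NOT ((NOT W OR W) AND NOT Y))
= NOT (NOT Y AND (NOT NOT Y OR NOT X) AND NOT NOT Y)   [complement / identity]
= NOT (NOT Y AND NOT NOT Y)   [absorption]
= Y OR NOT Y   [De Morgan]
= TRUE   [complement]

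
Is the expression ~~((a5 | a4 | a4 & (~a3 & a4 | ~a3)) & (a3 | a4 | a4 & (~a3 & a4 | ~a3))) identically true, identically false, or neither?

~~((a5 | a4 | a4 & (~a3 & a4 | ~a3)) & (a3 | a4 | a4 & (~a3 & a4 | ~a3)))
= ~~(a4 | a4 & (~a3 & a4 | ~a3) | a5 & a3)
= ~~(a4 | a4 & ~a3 | a5 & a3)
= ~~(a4 | a5 & a3)
= a4 | a5 & a3
This depends on a3, a4, a5, so it is not a constant.

neither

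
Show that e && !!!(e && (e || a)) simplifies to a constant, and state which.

e && !!!(e && (e || a))
= e && !!!e   (absorption)
= e && !e   (double negation)
= false   (complement)

false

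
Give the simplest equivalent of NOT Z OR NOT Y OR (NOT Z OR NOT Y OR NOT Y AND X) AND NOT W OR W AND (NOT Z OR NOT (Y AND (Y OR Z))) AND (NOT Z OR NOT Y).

NOT Z OR NOT Y OR (NOT Z OR NOT Y OR NOT Y AND X) AND NOT W OR W AND (NOT Z OR NOT (Y AND (Y OR Z))) AND (NOT Z OR NOT Y)
= NOT Z OR NOT Y OR (NOT Z OR NOT Y OR NOT Y AND X) AND NOT W OR W AND (NOT Z OR NOT Y) AND (NOT Z OR NOT Y)   — absorption
= NOT Z OR NOT Y OR (NOT Z OR NOT Y) AND NOT W OR W AND (NOT Z OR NOT Y) AND (NOT Z OR NOT Y)   — absorption
= NOT Z OR NOT Y OR (NOT Z OR NOT Y) AND NOT W OR W AND (NOT Z OR NOT Y)   — idempotence
= NOT Z OR NOT Y OR NOT Z OR NOT Y   — distribution
= NOT Z OR NOT Y   — idempotence

NOT Z OR NOT Y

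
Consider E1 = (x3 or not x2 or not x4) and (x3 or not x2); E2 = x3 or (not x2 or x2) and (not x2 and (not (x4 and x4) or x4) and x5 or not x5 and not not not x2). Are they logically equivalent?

Yes

E1: (x3 or not x2 or not x4) and (x3 or not x2)
    = x3 or not x2   (absorption)
E2: x3 or (not x2 or x2) and (not x2 and (not (x4 and x4) or x4) and x5 or not x5 and not not not x2)
    = x3 or (not x2 or x2) and (not x2 and (not x4 or x4) and x5 or not x5 and not not not x2)   (idempotence)
    = x3 or (not x2 or x2) and (not x2 and (not x4 or x4) and x5 or not x5 and not x2)   (double negation)
    = x3 or (not x2 or x2) and (not x2 and x5 or not x5 and not x2)   (complement / identity)
    = x3 or (not x2 or x2) and not x2   (distribution)
    = x3 or not x2   (complement / identity)
Both reduce to x3 or not x2, so they are equivalent.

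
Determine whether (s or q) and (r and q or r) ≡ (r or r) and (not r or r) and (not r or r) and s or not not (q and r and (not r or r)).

E1: (s or q) and (r and q or r)
    = (s or q) and r   (absorption)
E2: (r or r) and (not r or r) and (not r or r) and s or not not (q and r and (not r or r))
    = (r or r) and (not r or r) and (not r or r) and s or q and r and (not r or r)   (double negation)
    = (r and not r or r) and (not r or r) and s or q and r and (not r or r)   (distribution)
    = r and (not r or r) and s or q and r and (not r or r)   (complement / identity)
    = (s or q) and r and (not r or r)   (distribution)
    = (s or q) and r   (complement / identity)
Both reduce to (s or q) and r, so they are equivalent.

Yes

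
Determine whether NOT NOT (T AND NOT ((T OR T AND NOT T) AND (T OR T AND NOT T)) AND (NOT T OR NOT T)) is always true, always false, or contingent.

NOT NOT (T AND NOT ((T OR T AND NOT T) AND (T OR T AND NOT T)) AND (NOT T OR NOT T))
= NOT NOT (T AND NOT (T AND T OR T AND NOT T) AND (NOT T OR NOT T))   [distribution]
= NOT NOT (T AND NOT (T AND T OR T AND NOT T) AND NOT T)   [idempotence]
= T AND NOT (T AND T OR T AND NOT T) AND NOT T   [double negation]
= T AND NOT T AND NOT T   [distribution]
= T AND NOT T   [idempotence]
= FALSE   [complement]

always false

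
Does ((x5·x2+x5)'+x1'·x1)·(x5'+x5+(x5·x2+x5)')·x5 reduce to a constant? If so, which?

((x5·x2+x5)'+x1'·x1)·(x5'+x5+(x5·x2+x5)')·x5
= (x1'·x1·(x5'+x5)+(x5·x2+x5)')·x5   (distribution)
= (x1'·x1+(x5·x2+x5)')·x5   (complement / identity)
= (x1'·x1+x5')·x5   (absorption)
= x5'·x5   (complement / identity)
= 0   (complement)

yes, False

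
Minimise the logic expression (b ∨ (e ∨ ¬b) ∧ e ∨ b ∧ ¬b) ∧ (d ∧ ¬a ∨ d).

(b ∨ (e ∨ ¬b) ∧ e ∨ b ∧ ¬b) ∧ (d ∧ ¬a ∨ d)
= (b ∨ (e ∨ ¬b) ∧ e) ∧ (d ∧ ¬a ∨ d)   (complement / identity)
= (b ∨ e) ∧ (d ∧ ¬a ∨ d)   (absorption)
= (b ∨ e) ∧ d   (absorption)

(b ∨ e) ∧ d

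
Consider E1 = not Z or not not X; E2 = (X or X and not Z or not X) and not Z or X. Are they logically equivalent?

E1: not Z or not not X
    = not Z or X   — double negation
E2: (X or X and not Z or not X) and not Z or X
    = (X or not X) and not Z or X   — absorption
    = not Z or X   — complement / identity
Both reduce to not Z or X, so they are equivalent.

Yes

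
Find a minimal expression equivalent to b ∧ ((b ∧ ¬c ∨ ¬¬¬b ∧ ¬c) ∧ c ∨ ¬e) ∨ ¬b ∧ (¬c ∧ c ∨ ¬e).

¬e

b ∧ ((b ∧ ¬c ∨ ¬¬¬b ∧ ¬c) ∧ c ∨ ¬e) ∨ ¬b ∧ (¬c ∧ c ∨ ¬e)
= b ∧ ((b ∧ ¬c ∨ ¬b ∧ ¬c) ∧ c ∨ ¬e) ∨ ¬b ∧ (¬c ∧ c ∨ ¬e)   [double negation]
= b ∧ (¬c ∧ c ∨ ¬e) ∨ ¬b ∧ (¬c ∧ c ∨ ¬e)   [distribution]
= ¬c ∧ c ∨ ¬e   [distribution]
= ¬e   [complement / identity]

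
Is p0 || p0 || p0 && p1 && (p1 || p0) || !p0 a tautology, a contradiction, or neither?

tautology

p0 || p0 || p0 && p1 && (p1 || p0) || !p0
= p0 || p0 && p1 && (p1 || p0) || !p0   — idempotence
= p0 || p0 && p1 || !p0   — absorption
= p0 || !p0   — absorption
= true   — complement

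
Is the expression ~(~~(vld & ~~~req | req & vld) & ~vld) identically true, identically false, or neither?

identically true

~(~~(vld & ~~~req | req & vld) & ~vld)
= ~(~~(vld & ~req | req & vld) & ~vld)
= ~(~~vld & ~vld)
= ~vld | vld
= 1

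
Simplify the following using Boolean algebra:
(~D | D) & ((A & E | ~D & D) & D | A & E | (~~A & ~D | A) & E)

A & E

(~D | D) & ((A & E | ~D & D) & D | A & E | (~~A & ~D | A) & E)
= (~D | D) & ((A & E | ~D & D) & D | A & E | (A & ~D | A) & E)   [double negation]
= (~D | D) & (A & E & D | A & E | (A & ~D | A) & E)   [complement / identity]
= (~D | D) & (A & E | (A & ~D | A) & E)   [absorption]
= (~D | D) & (A & E | A & E)   [absorption]
= (~D | D) & A & E   [idempotence]
= A & E   [complement / identity]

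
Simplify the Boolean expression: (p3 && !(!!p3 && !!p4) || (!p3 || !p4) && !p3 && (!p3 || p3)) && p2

(p3 && !(!!p3 && !!p4) || (!p3 || !p4) && !p3 && (!p3 || p3)) && p2
= (p3 && !(!!p3 && !!p4) || (!p3 || !p4) && !p3) && p2   [complement / identity]
= (p3 && (!p3 || !p4) || (!p3 || !p4) && !p3) && p2   [De Morgan]
= (!p3 || !p4) && p2   [distribution]

(!p3 || !p4) && p2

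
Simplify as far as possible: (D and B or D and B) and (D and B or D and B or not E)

D and B

(D and B or D and B) and (D and B or D and B or not E)
= D and B or D and B   (absorption)
= D and B   (idempotence)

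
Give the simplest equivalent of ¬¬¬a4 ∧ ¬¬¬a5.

¬a4 ∧ ¬a5

¬¬¬a4 ∧ ¬¬¬a5
= ¬¬¬a4 ∧ ¬a5   (double negation)
= ¬a4 ∧ ¬a5   (double negation)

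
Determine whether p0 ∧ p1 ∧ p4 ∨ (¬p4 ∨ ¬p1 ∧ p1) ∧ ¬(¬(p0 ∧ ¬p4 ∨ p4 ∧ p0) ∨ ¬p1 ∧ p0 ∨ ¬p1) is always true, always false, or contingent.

contingent

p0 ∧ p1 ∧ p4 ∨ (¬p4 ∨ ¬p1 ∧ p1) ∧ ¬(¬(p0 ∧ ¬p4 ∨ p4 ∧ p0) ∨ ¬p1 ∧ p0 ∨ ¬p1)
= p0 ∧ p1 ∧ p4 ∨ (¬p4 ∨ ¬p1 ∧ p1) ∧ ¬(¬p0 ∨ ¬p1 ∧ p0 ∨ ¬p1)
= p0 ∧ p1 ∧ p4 ∨ ¬p4 ∧ ¬(¬p0 ∨ ¬p1 ∧ p0 ∨ ¬p1)
= p0 ∧ p1 ∧ p4 ∨ ¬p4 ∧ ¬(¬p0 ∨ ¬p1)
= p0 ∧ p1 ∧ p4 ∨ ¬p4 ∧ p0 ∧ p1
= p0 ∧ p1
This depends on p0, p1, so it is not a constant.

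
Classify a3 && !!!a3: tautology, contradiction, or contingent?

contradiction

a3 && !!!a3
= a3 && !a3   — double negation
= false   — complement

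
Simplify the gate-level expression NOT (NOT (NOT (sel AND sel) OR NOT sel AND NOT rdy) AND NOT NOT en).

NOT sel OR NOT en

NOT (NOT (NOT (sel AND sel) OR NOT sel AND NOT rdy) AND NOT NOT en)
= NOT (sel AND sel) OR NOT sel AND NOT rdy OR NOT en   [De Morgan]
= NOT sel OR NOT sel AND NOT rdy OR NOT en   [idempotence]
= NOT sel OR NOT en   [absorption]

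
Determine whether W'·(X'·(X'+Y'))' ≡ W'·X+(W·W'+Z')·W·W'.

Yes

E1: W'·(X'·(X'+Y'))'
    = W'·(X')'   [absorption]
    = W'·X   [double negation]
E2: W'·X+(W·W'+Z')·W·W'
    = W'·X+W·W'   [absorption]
    = W'·X   [complement / identity]
Both reduce to W'·X, so they are equivalent.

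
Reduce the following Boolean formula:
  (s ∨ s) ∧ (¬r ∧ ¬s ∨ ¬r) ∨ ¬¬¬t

(s ∨ s) ∧ (¬r ∧ ¬s ∨ ¬r) ∨ ¬¬¬t
= (s ∨ s) ∧ ¬r ∨ ¬¬¬t   (absorption)
= (s ∨ s) ∧ ¬r ∨ ¬t   (double negation)
= s ∧ ¬r ∨ ¬t   (idempotence)

s ∧ ¬r ∨ ¬t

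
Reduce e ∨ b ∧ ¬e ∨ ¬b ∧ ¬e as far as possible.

True

e ∨ b ∧ ¬e ∨ ¬b ∧ ¬e
= e ∨ ¬e   [distribution]
= True   [complement]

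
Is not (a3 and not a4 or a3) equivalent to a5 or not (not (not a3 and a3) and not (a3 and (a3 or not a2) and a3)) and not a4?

No

E1: not (a3 and not a4 or a3)
    = not a3
E2: a5 or not (not (not a3 and a3) and not (a3 and (a3 or not a2) and a3)) and not a4
    = a5 or (not a3 and a3 or a3 and (a3 or not a2) and a3) and not a4
    = a5 or (not a3 and a3 or a3 and a3) and not a4
    = a5 or a3 and not a4
These differ: at a2=0, a3=0, a4=1, a5=0, E1 = 1 but E2 = 0.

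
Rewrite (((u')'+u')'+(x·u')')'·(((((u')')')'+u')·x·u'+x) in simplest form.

x·u'

(((u')'+u')'+(x·u')')'·(((((u')')')'+u')·x·u'+x)
= ((u')'+u')·x·u'·(((((u')')')'+u')·x·u'+x)   — De Morgan
= ((u')'+u')·x·u'·(((u')'+u')·x·u'+x)   — double negation
= ((u')'+u')·x·u'   — absorption
= (u+u')·x·u'   — double negation
= x·u'   — complement / identity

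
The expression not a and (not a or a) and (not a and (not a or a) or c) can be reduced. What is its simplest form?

not a

not a and (not a or a) and (not a and (not a or a) or c)
= not a and (not a or a)   [absorption]
= not a   [complement / identity]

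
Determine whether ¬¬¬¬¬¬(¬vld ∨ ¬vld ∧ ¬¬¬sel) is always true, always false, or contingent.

contingent

¬¬¬¬¬¬(¬vld ∨ ¬vld ∧ ¬¬¬sel)
= ¬¬¬¬¬¬(¬vld ∨ ¬vld ∧ ¬sel)   (double negation)
= ¬¬¬¬¬¬¬vld   (absorption)
= ¬¬¬¬¬vld   (double negation)
= ¬¬¬vld   (double negation)
= ¬vld   (double negation)
This depends on vld, so it is not a constant.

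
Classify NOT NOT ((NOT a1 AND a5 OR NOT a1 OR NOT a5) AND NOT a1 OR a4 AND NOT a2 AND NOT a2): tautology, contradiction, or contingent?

contingent

NOT NOT ((NOT a1 AND a5 OR NOT a1 OR NOT a5) AND NOT a1 OR a4 AND NOT a2 AND NOT a2)
= NOT NOT ((NOT a1 OR NOT a5) AND NOT a1 OR a4 AND NOT a2 AND NOT a2)   — absorption
= NOT NOT (NOT a1 OR a4 AND NOT a2 AND NOT a2)   — absorption
= NOT NOT (NOT a1 OR a4 AND NOT a2)   — idempotence
= NOT a1 OR a4 AND NOT a2   — double negation
This depends on a1, a2, a4, so it is not a constant.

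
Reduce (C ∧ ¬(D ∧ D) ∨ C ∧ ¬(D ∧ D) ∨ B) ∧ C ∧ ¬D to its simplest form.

C ∧ ¬D

(C ∧ ¬(D ∧ D) ∨ C ∧ ¬(D ∧ D) ∨ B) ∧ C ∧ ¬D
= (C ∧ ¬(D ∧ D) ∨ B) ∧ C ∧ ¬D   (idempotence)
= (C ∧ ¬D ∨ B) ∧ C ∧ ¬D   (idempotence)
= C ∧ ¬D   (absorption)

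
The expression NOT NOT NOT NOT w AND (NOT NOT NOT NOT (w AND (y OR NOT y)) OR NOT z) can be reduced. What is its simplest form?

NOT NOT NOT NOT w AND (NOT NOT NOT NOT (w AND (y OR NOT y)) OR NOT z)
= NOT NOT NOT NOT w AND (NOT NOT NOT NOT w OR NOT z)   [complement / identity]
= NOT NOT NOT NOT w   [absorption]
= NOT NOT w   [double negation]
= w   [double negation]

w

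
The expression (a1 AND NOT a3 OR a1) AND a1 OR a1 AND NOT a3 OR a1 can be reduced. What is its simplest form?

a1

(a1 AND NOT a3 OR a1) AND a1 OR a1 AND NOT a3 OR a1
= a1 AND NOT a3 OR a1   — absorption
= a1   — absorption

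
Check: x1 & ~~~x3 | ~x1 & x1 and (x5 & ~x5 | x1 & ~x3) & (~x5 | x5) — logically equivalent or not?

Yes

E1: x1 & ~~~x3 | ~x1 & x1
    = x1 & ~~~x3
    = x1 & ~x3
E2: (x5 & ~x5 | x1 & ~x3) & (~x5 | x5)
    = x5 & ~x5 | x1 & ~x3
    = x1 & ~x3
Both reduce to x1 & ~x3, so they are equivalent.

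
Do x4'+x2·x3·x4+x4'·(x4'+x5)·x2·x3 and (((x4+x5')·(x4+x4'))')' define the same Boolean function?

E1: x4'+x2·x3·x4+x4'·(x4'+x5)·x2·x3
    = x4'+x2·x3·x4+x4'·x2·x3   [absorption]
    = x4'+(x4+x4')·x2·x3   [distribution]
    = x4'+x2·x3   [complement / identity]
E2: (((x4+x5')·(x4+x4'))')'
    = (x4+x5')·(x4+x4')   [double negation]
    = x4+x5'   [complement / identity]
These differ: at x2=0, x3=0, x4=1, x5=1, E1 = 0 but E2 = 1.

No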